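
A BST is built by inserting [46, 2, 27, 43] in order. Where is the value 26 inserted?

Starting tree (level order): [46, 2, None, None, 27, None, 43]
Insertion path: 46 -> 2 -> 27
Result: insert 26 as left child of 27
Final tree (level order): [46, 2, None, None, 27, 26, 43]


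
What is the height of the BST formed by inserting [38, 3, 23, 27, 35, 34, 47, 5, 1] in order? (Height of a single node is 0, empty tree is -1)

Insertion order: [38, 3, 23, 27, 35, 34, 47, 5, 1]
Tree (level-order array): [38, 3, 47, 1, 23, None, None, None, None, 5, 27, None, None, None, 35, 34]
Compute height bottom-up (empty subtree = -1):
  height(1) = 1 + max(-1, -1) = 0
  height(5) = 1 + max(-1, -1) = 0
  height(34) = 1 + max(-1, -1) = 0
  height(35) = 1 + max(0, -1) = 1
  height(27) = 1 + max(-1, 1) = 2
  height(23) = 1 + max(0, 2) = 3
  height(3) = 1 + max(0, 3) = 4
  height(47) = 1 + max(-1, -1) = 0
  height(38) = 1 + max(4, 0) = 5
Height = 5


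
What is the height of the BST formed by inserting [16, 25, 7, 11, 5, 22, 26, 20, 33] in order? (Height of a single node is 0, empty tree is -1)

Insertion order: [16, 25, 7, 11, 5, 22, 26, 20, 33]
Tree (level-order array): [16, 7, 25, 5, 11, 22, 26, None, None, None, None, 20, None, None, 33]
Compute height bottom-up (empty subtree = -1):
  height(5) = 1 + max(-1, -1) = 0
  height(11) = 1 + max(-1, -1) = 0
  height(7) = 1 + max(0, 0) = 1
  height(20) = 1 + max(-1, -1) = 0
  height(22) = 1 + max(0, -1) = 1
  height(33) = 1 + max(-1, -1) = 0
  height(26) = 1 + max(-1, 0) = 1
  height(25) = 1 + max(1, 1) = 2
  height(16) = 1 + max(1, 2) = 3
Height = 3


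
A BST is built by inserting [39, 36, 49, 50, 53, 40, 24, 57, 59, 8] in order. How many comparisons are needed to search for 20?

Search path for 20: 39 -> 36 -> 24 -> 8
Found: False
Comparisons: 4


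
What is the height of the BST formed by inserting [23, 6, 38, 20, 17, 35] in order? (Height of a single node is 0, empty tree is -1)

Insertion order: [23, 6, 38, 20, 17, 35]
Tree (level-order array): [23, 6, 38, None, 20, 35, None, 17]
Compute height bottom-up (empty subtree = -1):
  height(17) = 1 + max(-1, -1) = 0
  height(20) = 1 + max(0, -1) = 1
  height(6) = 1 + max(-1, 1) = 2
  height(35) = 1 + max(-1, -1) = 0
  height(38) = 1 + max(0, -1) = 1
  height(23) = 1 + max(2, 1) = 3
Height = 3


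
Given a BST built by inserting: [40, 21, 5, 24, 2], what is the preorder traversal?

Tree insertion order: [40, 21, 5, 24, 2]
Tree (level-order array): [40, 21, None, 5, 24, 2]
Preorder traversal: [40, 21, 5, 2, 24]


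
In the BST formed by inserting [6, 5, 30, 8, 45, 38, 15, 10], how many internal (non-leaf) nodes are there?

Tree built from: [6, 5, 30, 8, 45, 38, 15, 10]
Tree (level-order array): [6, 5, 30, None, None, 8, 45, None, 15, 38, None, 10]
Rule: An internal node has at least one child.
Per-node child counts:
  node 6: 2 child(ren)
  node 5: 0 child(ren)
  node 30: 2 child(ren)
  node 8: 1 child(ren)
  node 15: 1 child(ren)
  node 10: 0 child(ren)
  node 45: 1 child(ren)
  node 38: 0 child(ren)
Matching nodes: [6, 30, 8, 15, 45]
Count of internal (non-leaf) nodes: 5


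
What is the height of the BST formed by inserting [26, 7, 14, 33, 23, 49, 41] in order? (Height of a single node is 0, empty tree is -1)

Insertion order: [26, 7, 14, 33, 23, 49, 41]
Tree (level-order array): [26, 7, 33, None, 14, None, 49, None, 23, 41]
Compute height bottom-up (empty subtree = -1):
  height(23) = 1 + max(-1, -1) = 0
  height(14) = 1 + max(-1, 0) = 1
  height(7) = 1 + max(-1, 1) = 2
  height(41) = 1 + max(-1, -1) = 0
  height(49) = 1 + max(0, -1) = 1
  height(33) = 1 + max(-1, 1) = 2
  height(26) = 1 + max(2, 2) = 3
Height = 3


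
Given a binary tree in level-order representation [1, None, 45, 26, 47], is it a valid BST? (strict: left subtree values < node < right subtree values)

Level-order array: [1, None, 45, 26, 47]
Validate using subtree bounds (lo, hi): at each node, require lo < value < hi,
then recurse left with hi=value and right with lo=value.
Preorder trace (stopping at first violation):
  at node 1 with bounds (-inf, +inf): OK
  at node 45 with bounds (1, +inf): OK
  at node 26 with bounds (1, 45): OK
  at node 47 with bounds (45, +inf): OK
No violation found at any node.
Result: Valid BST


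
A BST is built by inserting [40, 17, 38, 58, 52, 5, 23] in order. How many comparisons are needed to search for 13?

Search path for 13: 40 -> 17 -> 5
Found: False
Comparisons: 3


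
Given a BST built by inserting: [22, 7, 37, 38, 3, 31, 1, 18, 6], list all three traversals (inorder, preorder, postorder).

Tree insertion order: [22, 7, 37, 38, 3, 31, 1, 18, 6]
Tree (level-order array): [22, 7, 37, 3, 18, 31, 38, 1, 6]
Inorder (L, root, R): [1, 3, 6, 7, 18, 22, 31, 37, 38]
Preorder (root, L, R): [22, 7, 3, 1, 6, 18, 37, 31, 38]
Postorder (L, R, root): [1, 6, 3, 18, 7, 31, 38, 37, 22]


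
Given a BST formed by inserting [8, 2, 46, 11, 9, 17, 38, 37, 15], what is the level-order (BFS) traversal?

Tree insertion order: [8, 2, 46, 11, 9, 17, 38, 37, 15]
Tree (level-order array): [8, 2, 46, None, None, 11, None, 9, 17, None, None, 15, 38, None, None, 37]
BFS from the root, enqueuing left then right child of each popped node:
  queue [8] -> pop 8, enqueue [2, 46], visited so far: [8]
  queue [2, 46] -> pop 2, enqueue [none], visited so far: [8, 2]
  queue [46] -> pop 46, enqueue [11], visited so far: [8, 2, 46]
  queue [11] -> pop 11, enqueue [9, 17], visited so far: [8, 2, 46, 11]
  queue [9, 17] -> pop 9, enqueue [none], visited so far: [8, 2, 46, 11, 9]
  queue [17] -> pop 17, enqueue [15, 38], visited so far: [8, 2, 46, 11, 9, 17]
  queue [15, 38] -> pop 15, enqueue [none], visited so far: [8, 2, 46, 11, 9, 17, 15]
  queue [38] -> pop 38, enqueue [37], visited so far: [8, 2, 46, 11, 9, 17, 15, 38]
  queue [37] -> pop 37, enqueue [none], visited so far: [8, 2, 46, 11, 9, 17, 15, 38, 37]
Result: [8, 2, 46, 11, 9, 17, 15, 38, 37]


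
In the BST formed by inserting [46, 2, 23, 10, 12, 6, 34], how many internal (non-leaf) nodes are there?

Tree built from: [46, 2, 23, 10, 12, 6, 34]
Tree (level-order array): [46, 2, None, None, 23, 10, 34, 6, 12]
Rule: An internal node has at least one child.
Per-node child counts:
  node 46: 1 child(ren)
  node 2: 1 child(ren)
  node 23: 2 child(ren)
  node 10: 2 child(ren)
  node 6: 0 child(ren)
  node 12: 0 child(ren)
  node 34: 0 child(ren)
Matching nodes: [46, 2, 23, 10]
Count of internal (non-leaf) nodes: 4


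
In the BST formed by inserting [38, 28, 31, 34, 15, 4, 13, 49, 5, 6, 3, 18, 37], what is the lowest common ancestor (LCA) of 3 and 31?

Tree insertion order: [38, 28, 31, 34, 15, 4, 13, 49, 5, 6, 3, 18, 37]
Tree (level-order array): [38, 28, 49, 15, 31, None, None, 4, 18, None, 34, 3, 13, None, None, None, 37, None, None, 5, None, None, None, None, 6]
In a BST, the LCA of p=3, q=31 is the first node v on the
root-to-leaf path with p <= v <= q (go left if both < v, right if both > v).
Walk from root:
  at 38: both 3 and 31 < 38, go left
  at 28: 3 <= 28 <= 31, this is the LCA
LCA = 28


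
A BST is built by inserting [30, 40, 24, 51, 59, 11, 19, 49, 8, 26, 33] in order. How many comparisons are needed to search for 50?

Search path for 50: 30 -> 40 -> 51 -> 49
Found: False
Comparisons: 4


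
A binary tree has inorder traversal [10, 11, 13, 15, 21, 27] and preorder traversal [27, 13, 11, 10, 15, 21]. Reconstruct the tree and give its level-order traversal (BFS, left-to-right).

Inorder:  [10, 11, 13, 15, 21, 27]
Preorder: [27, 13, 11, 10, 15, 21]
Algorithm: preorder visits root first, so consume preorder in order;
for each root, split the current inorder slice at that value into
left-subtree inorder and right-subtree inorder, then recurse.
Recursive splits:
  root=27; inorder splits into left=[10, 11, 13, 15, 21], right=[]
  root=13; inorder splits into left=[10, 11], right=[15, 21]
  root=11; inorder splits into left=[10], right=[]
  root=10; inorder splits into left=[], right=[]
  root=15; inorder splits into left=[], right=[21]
  root=21; inorder splits into left=[], right=[]
Reconstructed level-order: [27, 13, 11, 15, 10, 21]


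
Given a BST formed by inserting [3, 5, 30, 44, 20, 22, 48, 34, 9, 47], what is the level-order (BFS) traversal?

Tree insertion order: [3, 5, 30, 44, 20, 22, 48, 34, 9, 47]
Tree (level-order array): [3, None, 5, None, 30, 20, 44, 9, 22, 34, 48, None, None, None, None, None, None, 47]
BFS from the root, enqueuing left then right child of each popped node:
  queue [3] -> pop 3, enqueue [5], visited so far: [3]
  queue [5] -> pop 5, enqueue [30], visited so far: [3, 5]
  queue [30] -> pop 30, enqueue [20, 44], visited so far: [3, 5, 30]
  queue [20, 44] -> pop 20, enqueue [9, 22], visited so far: [3, 5, 30, 20]
  queue [44, 9, 22] -> pop 44, enqueue [34, 48], visited so far: [3, 5, 30, 20, 44]
  queue [9, 22, 34, 48] -> pop 9, enqueue [none], visited so far: [3, 5, 30, 20, 44, 9]
  queue [22, 34, 48] -> pop 22, enqueue [none], visited so far: [3, 5, 30, 20, 44, 9, 22]
  queue [34, 48] -> pop 34, enqueue [none], visited so far: [3, 5, 30, 20, 44, 9, 22, 34]
  queue [48] -> pop 48, enqueue [47], visited so far: [3, 5, 30, 20, 44, 9, 22, 34, 48]
  queue [47] -> pop 47, enqueue [none], visited so far: [3, 5, 30, 20, 44, 9, 22, 34, 48, 47]
Result: [3, 5, 30, 20, 44, 9, 22, 34, 48, 47]


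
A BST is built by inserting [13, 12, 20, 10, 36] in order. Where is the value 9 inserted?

Starting tree (level order): [13, 12, 20, 10, None, None, 36]
Insertion path: 13 -> 12 -> 10
Result: insert 9 as left child of 10
Final tree (level order): [13, 12, 20, 10, None, None, 36, 9]


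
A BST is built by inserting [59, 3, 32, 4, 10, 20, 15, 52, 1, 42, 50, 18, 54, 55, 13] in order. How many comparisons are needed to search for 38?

Search path for 38: 59 -> 3 -> 32 -> 52 -> 42
Found: False
Comparisons: 5


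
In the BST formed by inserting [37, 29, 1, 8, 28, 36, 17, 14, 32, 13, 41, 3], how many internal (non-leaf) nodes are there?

Tree built from: [37, 29, 1, 8, 28, 36, 17, 14, 32, 13, 41, 3]
Tree (level-order array): [37, 29, 41, 1, 36, None, None, None, 8, 32, None, 3, 28, None, None, None, None, 17, None, 14, None, 13]
Rule: An internal node has at least one child.
Per-node child counts:
  node 37: 2 child(ren)
  node 29: 2 child(ren)
  node 1: 1 child(ren)
  node 8: 2 child(ren)
  node 3: 0 child(ren)
  node 28: 1 child(ren)
  node 17: 1 child(ren)
  node 14: 1 child(ren)
  node 13: 0 child(ren)
  node 36: 1 child(ren)
  node 32: 0 child(ren)
  node 41: 0 child(ren)
Matching nodes: [37, 29, 1, 8, 28, 17, 14, 36]
Count of internal (non-leaf) nodes: 8


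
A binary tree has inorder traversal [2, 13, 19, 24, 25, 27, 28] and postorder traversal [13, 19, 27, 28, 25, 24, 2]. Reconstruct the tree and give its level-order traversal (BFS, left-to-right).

Inorder:   [2, 13, 19, 24, 25, 27, 28]
Postorder: [13, 19, 27, 28, 25, 24, 2]
Algorithm: postorder visits root last, so walk postorder right-to-left;
each value is the root of the current inorder slice — split it at that
value, recurse on the right subtree first, then the left.
Recursive splits:
  root=2; inorder splits into left=[], right=[13, 19, 24, 25, 27, 28]
  root=24; inorder splits into left=[13, 19], right=[25, 27, 28]
  root=25; inorder splits into left=[], right=[27, 28]
  root=28; inorder splits into left=[27], right=[]
  root=27; inorder splits into left=[], right=[]
  root=19; inorder splits into left=[13], right=[]
  root=13; inorder splits into left=[], right=[]
Reconstructed level-order: [2, 24, 19, 25, 13, 28, 27]


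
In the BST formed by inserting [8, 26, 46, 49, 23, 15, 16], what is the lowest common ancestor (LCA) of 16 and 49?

Tree insertion order: [8, 26, 46, 49, 23, 15, 16]
Tree (level-order array): [8, None, 26, 23, 46, 15, None, None, 49, None, 16]
In a BST, the LCA of p=16, q=49 is the first node v on the
root-to-leaf path with p <= v <= q (go left if both < v, right if both > v).
Walk from root:
  at 8: both 16 and 49 > 8, go right
  at 26: 16 <= 26 <= 49, this is the LCA
LCA = 26


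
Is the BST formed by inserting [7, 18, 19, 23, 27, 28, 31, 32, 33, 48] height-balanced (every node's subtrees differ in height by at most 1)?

Tree (level-order array): [7, None, 18, None, 19, None, 23, None, 27, None, 28, None, 31, None, 32, None, 33, None, 48]
Definition: a tree is height-balanced if, at every node, |h(left) - h(right)| <= 1 (empty subtree has height -1).
Bottom-up per-node check:
  node 48: h_left=-1, h_right=-1, diff=0 [OK], height=0
  node 33: h_left=-1, h_right=0, diff=1 [OK], height=1
  node 32: h_left=-1, h_right=1, diff=2 [FAIL (|-1-1|=2 > 1)], height=2
  node 31: h_left=-1, h_right=2, diff=3 [FAIL (|-1-2|=3 > 1)], height=3
  node 28: h_left=-1, h_right=3, diff=4 [FAIL (|-1-3|=4 > 1)], height=4
  node 27: h_left=-1, h_right=4, diff=5 [FAIL (|-1-4|=5 > 1)], height=5
  node 23: h_left=-1, h_right=5, diff=6 [FAIL (|-1-5|=6 > 1)], height=6
  node 19: h_left=-1, h_right=6, diff=7 [FAIL (|-1-6|=7 > 1)], height=7
  node 18: h_left=-1, h_right=7, diff=8 [FAIL (|-1-7|=8 > 1)], height=8
  node 7: h_left=-1, h_right=8, diff=9 [FAIL (|-1-8|=9 > 1)], height=9
Node 32 violates the condition: |-1 - 1| = 2 > 1.
Result: Not balanced


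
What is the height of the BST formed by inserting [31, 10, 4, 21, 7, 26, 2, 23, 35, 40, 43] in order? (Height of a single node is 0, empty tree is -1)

Insertion order: [31, 10, 4, 21, 7, 26, 2, 23, 35, 40, 43]
Tree (level-order array): [31, 10, 35, 4, 21, None, 40, 2, 7, None, 26, None, 43, None, None, None, None, 23]
Compute height bottom-up (empty subtree = -1):
  height(2) = 1 + max(-1, -1) = 0
  height(7) = 1 + max(-1, -1) = 0
  height(4) = 1 + max(0, 0) = 1
  height(23) = 1 + max(-1, -1) = 0
  height(26) = 1 + max(0, -1) = 1
  height(21) = 1 + max(-1, 1) = 2
  height(10) = 1 + max(1, 2) = 3
  height(43) = 1 + max(-1, -1) = 0
  height(40) = 1 + max(-1, 0) = 1
  height(35) = 1 + max(-1, 1) = 2
  height(31) = 1 + max(3, 2) = 4
Height = 4


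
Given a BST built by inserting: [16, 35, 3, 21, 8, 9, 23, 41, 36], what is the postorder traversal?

Tree insertion order: [16, 35, 3, 21, 8, 9, 23, 41, 36]
Tree (level-order array): [16, 3, 35, None, 8, 21, 41, None, 9, None, 23, 36]
Postorder traversal: [9, 8, 3, 23, 21, 36, 41, 35, 16]


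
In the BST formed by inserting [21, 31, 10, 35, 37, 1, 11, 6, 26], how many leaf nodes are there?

Tree built from: [21, 31, 10, 35, 37, 1, 11, 6, 26]
Tree (level-order array): [21, 10, 31, 1, 11, 26, 35, None, 6, None, None, None, None, None, 37]
Rule: A leaf has 0 children.
Per-node child counts:
  node 21: 2 child(ren)
  node 10: 2 child(ren)
  node 1: 1 child(ren)
  node 6: 0 child(ren)
  node 11: 0 child(ren)
  node 31: 2 child(ren)
  node 26: 0 child(ren)
  node 35: 1 child(ren)
  node 37: 0 child(ren)
Matching nodes: [6, 11, 26, 37]
Count of leaf nodes: 4


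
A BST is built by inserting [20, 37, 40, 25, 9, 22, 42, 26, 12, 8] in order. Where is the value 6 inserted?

Starting tree (level order): [20, 9, 37, 8, 12, 25, 40, None, None, None, None, 22, 26, None, 42]
Insertion path: 20 -> 9 -> 8
Result: insert 6 as left child of 8
Final tree (level order): [20, 9, 37, 8, 12, 25, 40, 6, None, None, None, 22, 26, None, 42]


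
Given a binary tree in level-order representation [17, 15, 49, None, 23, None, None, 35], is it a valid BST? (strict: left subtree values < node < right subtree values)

Level-order array: [17, 15, 49, None, 23, None, None, 35]
Validate using subtree bounds (lo, hi): at each node, require lo < value < hi,
then recurse left with hi=value and right with lo=value.
Preorder trace (stopping at first violation):
  at node 17 with bounds (-inf, +inf): OK
  at node 15 with bounds (-inf, 17): OK
  at node 23 with bounds (15, 17): VIOLATION
Node 23 violates its bound: not (15 < 23 < 17).
Result: Not a valid BST


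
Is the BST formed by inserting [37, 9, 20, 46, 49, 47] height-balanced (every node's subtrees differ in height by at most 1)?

Tree (level-order array): [37, 9, 46, None, 20, None, 49, None, None, 47]
Definition: a tree is height-balanced if, at every node, |h(left) - h(right)| <= 1 (empty subtree has height -1).
Bottom-up per-node check:
  node 20: h_left=-1, h_right=-1, diff=0 [OK], height=0
  node 9: h_left=-1, h_right=0, diff=1 [OK], height=1
  node 47: h_left=-1, h_right=-1, diff=0 [OK], height=0
  node 49: h_left=0, h_right=-1, diff=1 [OK], height=1
  node 46: h_left=-1, h_right=1, diff=2 [FAIL (|-1-1|=2 > 1)], height=2
  node 37: h_left=1, h_right=2, diff=1 [OK], height=3
Node 46 violates the condition: |-1 - 1| = 2 > 1.
Result: Not balanced


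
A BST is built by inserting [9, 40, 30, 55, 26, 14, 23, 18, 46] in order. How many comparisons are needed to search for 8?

Search path for 8: 9
Found: False
Comparisons: 1


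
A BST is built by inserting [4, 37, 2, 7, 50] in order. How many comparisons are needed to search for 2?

Search path for 2: 4 -> 2
Found: True
Comparisons: 2


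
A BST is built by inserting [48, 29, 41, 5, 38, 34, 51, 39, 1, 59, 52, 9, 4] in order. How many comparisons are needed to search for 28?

Search path for 28: 48 -> 29 -> 5 -> 9
Found: False
Comparisons: 4


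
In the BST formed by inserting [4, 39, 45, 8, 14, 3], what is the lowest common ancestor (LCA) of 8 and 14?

Tree insertion order: [4, 39, 45, 8, 14, 3]
Tree (level-order array): [4, 3, 39, None, None, 8, 45, None, 14]
In a BST, the LCA of p=8, q=14 is the first node v on the
root-to-leaf path with p <= v <= q (go left if both < v, right if both > v).
Walk from root:
  at 4: both 8 and 14 > 4, go right
  at 39: both 8 and 14 < 39, go left
  at 8: 8 <= 8 <= 14, this is the LCA
LCA = 8


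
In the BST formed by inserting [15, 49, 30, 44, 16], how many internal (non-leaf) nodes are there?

Tree built from: [15, 49, 30, 44, 16]
Tree (level-order array): [15, None, 49, 30, None, 16, 44]
Rule: An internal node has at least one child.
Per-node child counts:
  node 15: 1 child(ren)
  node 49: 1 child(ren)
  node 30: 2 child(ren)
  node 16: 0 child(ren)
  node 44: 0 child(ren)
Matching nodes: [15, 49, 30]
Count of internal (non-leaf) nodes: 3


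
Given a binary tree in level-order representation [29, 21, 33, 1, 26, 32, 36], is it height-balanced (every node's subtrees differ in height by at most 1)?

Tree (level-order array): [29, 21, 33, 1, 26, 32, 36]
Definition: a tree is height-balanced if, at every node, |h(left) - h(right)| <= 1 (empty subtree has height -1).
Bottom-up per-node check:
  node 1: h_left=-1, h_right=-1, diff=0 [OK], height=0
  node 26: h_left=-1, h_right=-1, diff=0 [OK], height=0
  node 21: h_left=0, h_right=0, diff=0 [OK], height=1
  node 32: h_left=-1, h_right=-1, diff=0 [OK], height=0
  node 36: h_left=-1, h_right=-1, diff=0 [OK], height=0
  node 33: h_left=0, h_right=0, diff=0 [OK], height=1
  node 29: h_left=1, h_right=1, diff=0 [OK], height=2
All nodes satisfy the balance condition.
Result: Balanced


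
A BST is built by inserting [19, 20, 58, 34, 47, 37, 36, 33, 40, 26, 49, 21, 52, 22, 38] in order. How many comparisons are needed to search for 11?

Search path for 11: 19
Found: False
Comparisons: 1


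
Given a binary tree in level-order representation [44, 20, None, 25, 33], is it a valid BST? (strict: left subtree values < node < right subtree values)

Level-order array: [44, 20, None, 25, 33]
Validate using subtree bounds (lo, hi): at each node, require lo < value < hi,
then recurse left with hi=value and right with lo=value.
Preorder trace (stopping at first violation):
  at node 44 with bounds (-inf, +inf): OK
  at node 20 with bounds (-inf, 44): OK
  at node 25 with bounds (-inf, 20): VIOLATION
Node 25 violates its bound: not (-inf < 25 < 20).
Result: Not a valid BST


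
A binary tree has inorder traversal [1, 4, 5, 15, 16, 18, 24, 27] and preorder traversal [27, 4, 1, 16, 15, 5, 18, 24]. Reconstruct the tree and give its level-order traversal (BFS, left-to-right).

Inorder:  [1, 4, 5, 15, 16, 18, 24, 27]
Preorder: [27, 4, 1, 16, 15, 5, 18, 24]
Algorithm: preorder visits root first, so consume preorder in order;
for each root, split the current inorder slice at that value into
left-subtree inorder and right-subtree inorder, then recurse.
Recursive splits:
  root=27; inorder splits into left=[1, 4, 5, 15, 16, 18, 24], right=[]
  root=4; inorder splits into left=[1], right=[5, 15, 16, 18, 24]
  root=1; inorder splits into left=[], right=[]
  root=16; inorder splits into left=[5, 15], right=[18, 24]
  root=15; inorder splits into left=[5], right=[]
  root=5; inorder splits into left=[], right=[]
  root=18; inorder splits into left=[], right=[24]
  root=24; inorder splits into left=[], right=[]
Reconstructed level-order: [27, 4, 1, 16, 15, 18, 5, 24]


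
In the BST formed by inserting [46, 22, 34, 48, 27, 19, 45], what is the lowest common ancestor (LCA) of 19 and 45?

Tree insertion order: [46, 22, 34, 48, 27, 19, 45]
Tree (level-order array): [46, 22, 48, 19, 34, None, None, None, None, 27, 45]
In a BST, the LCA of p=19, q=45 is the first node v on the
root-to-leaf path with p <= v <= q (go left if both < v, right if both > v).
Walk from root:
  at 46: both 19 and 45 < 46, go left
  at 22: 19 <= 22 <= 45, this is the LCA
LCA = 22


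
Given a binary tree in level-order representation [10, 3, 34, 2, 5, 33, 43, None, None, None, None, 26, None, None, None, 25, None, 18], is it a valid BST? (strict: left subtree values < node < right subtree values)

Level-order array: [10, 3, 34, 2, 5, 33, 43, None, None, None, None, 26, None, None, None, 25, None, 18]
Validate using subtree bounds (lo, hi): at each node, require lo < value < hi,
then recurse left with hi=value and right with lo=value.
Preorder trace (stopping at first violation):
  at node 10 with bounds (-inf, +inf): OK
  at node 3 with bounds (-inf, 10): OK
  at node 2 with bounds (-inf, 3): OK
  at node 5 with bounds (3, 10): OK
  at node 34 with bounds (10, +inf): OK
  at node 33 with bounds (10, 34): OK
  at node 26 with bounds (10, 33): OK
  at node 25 with bounds (10, 26): OK
  at node 18 with bounds (10, 25): OK
  at node 43 with bounds (34, +inf): OK
No violation found at any node.
Result: Valid BST


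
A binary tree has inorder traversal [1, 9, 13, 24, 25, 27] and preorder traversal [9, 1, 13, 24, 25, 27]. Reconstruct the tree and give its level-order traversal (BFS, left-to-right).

Inorder:  [1, 9, 13, 24, 25, 27]
Preorder: [9, 1, 13, 24, 25, 27]
Algorithm: preorder visits root first, so consume preorder in order;
for each root, split the current inorder slice at that value into
left-subtree inorder and right-subtree inorder, then recurse.
Recursive splits:
  root=9; inorder splits into left=[1], right=[13, 24, 25, 27]
  root=1; inorder splits into left=[], right=[]
  root=13; inorder splits into left=[], right=[24, 25, 27]
  root=24; inorder splits into left=[], right=[25, 27]
  root=25; inorder splits into left=[], right=[27]
  root=27; inorder splits into left=[], right=[]
Reconstructed level-order: [9, 1, 13, 24, 25, 27]


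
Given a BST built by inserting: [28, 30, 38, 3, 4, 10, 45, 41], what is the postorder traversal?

Tree insertion order: [28, 30, 38, 3, 4, 10, 45, 41]
Tree (level-order array): [28, 3, 30, None, 4, None, 38, None, 10, None, 45, None, None, 41]
Postorder traversal: [10, 4, 3, 41, 45, 38, 30, 28]


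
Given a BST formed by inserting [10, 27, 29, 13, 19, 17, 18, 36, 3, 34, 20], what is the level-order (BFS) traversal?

Tree insertion order: [10, 27, 29, 13, 19, 17, 18, 36, 3, 34, 20]
Tree (level-order array): [10, 3, 27, None, None, 13, 29, None, 19, None, 36, 17, 20, 34, None, None, 18]
BFS from the root, enqueuing left then right child of each popped node:
  queue [10] -> pop 10, enqueue [3, 27], visited so far: [10]
  queue [3, 27] -> pop 3, enqueue [none], visited so far: [10, 3]
  queue [27] -> pop 27, enqueue [13, 29], visited so far: [10, 3, 27]
  queue [13, 29] -> pop 13, enqueue [19], visited so far: [10, 3, 27, 13]
  queue [29, 19] -> pop 29, enqueue [36], visited so far: [10, 3, 27, 13, 29]
  queue [19, 36] -> pop 19, enqueue [17, 20], visited so far: [10, 3, 27, 13, 29, 19]
  queue [36, 17, 20] -> pop 36, enqueue [34], visited so far: [10, 3, 27, 13, 29, 19, 36]
  queue [17, 20, 34] -> pop 17, enqueue [18], visited so far: [10, 3, 27, 13, 29, 19, 36, 17]
  queue [20, 34, 18] -> pop 20, enqueue [none], visited so far: [10, 3, 27, 13, 29, 19, 36, 17, 20]
  queue [34, 18] -> pop 34, enqueue [none], visited so far: [10, 3, 27, 13, 29, 19, 36, 17, 20, 34]
  queue [18] -> pop 18, enqueue [none], visited so far: [10, 3, 27, 13, 29, 19, 36, 17, 20, 34, 18]
Result: [10, 3, 27, 13, 29, 19, 36, 17, 20, 34, 18]


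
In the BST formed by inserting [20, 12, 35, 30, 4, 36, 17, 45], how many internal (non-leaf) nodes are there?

Tree built from: [20, 12, 35, 30, 4, 36, 17, 45]
Tree (level-order array): [20, 12, 35, 4, 17, 30, 36, None, None, None, None, None, None, None, 45]
Rule: An internal node has at least one child.
Per-node child counts:
  node 20: 2 child(ren)
  node 12: 2 child(ren)
  node 4: 0 child(ren)
  node 17: 0 child(ren)
  node 35: 2 child(ren)
  node 30: 0 child(ren)
  node 36: 1 child(ren)
  node 45: 0 child(ren)
Matching nodes: [20, 12, 35, 36]
Count of internal (non-leaf) nodes: 4


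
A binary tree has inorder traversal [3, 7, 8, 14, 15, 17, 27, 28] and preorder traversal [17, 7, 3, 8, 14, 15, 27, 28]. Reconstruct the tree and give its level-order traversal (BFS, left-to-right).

Inorder:  [3, 7, 8, 14, 15, 17, 27, 28]
Preorder: [17, 7, 3, 8, 14, 15, 27, 28]
Algorithm: preorder visits root first, so consume preorder in order;
for each root, split the current inorder slice at that value into
left-subtree inorder and right-subtree inorder, then recurse.
Recursive splits:
  root=17; inorder splits into left=[3, 7, 8, 14, 15], right=[27, 28]
  root=7; inorder splits into left=[3], right=[8, 14, 15]
  root=3; inorder splits into left=[], right=[]
  root=8; inorder splits into left=[], right=[14, 15]
  root=14; inorder splits into left=[], right=[15]
  root=15; inorder splits into left=[], right=[]
  root=27; inorder splits into left=[], right=[28]
  root=28; inorder splits into left=[], right=[]
Reconstructed level-order: [17, 7, 27, 3, 8, 28, 14, 15]


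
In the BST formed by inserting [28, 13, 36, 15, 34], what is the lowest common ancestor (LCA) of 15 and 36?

Tree insertion order: [28, 13, 36, 15, 34]
Tree (level-order array): [28, 13, 36, None, 15, 34]
In a BST, the LCA of p=15, q=36 is the first node v on the
root-to-leaf path with p <= v <= q (go left if both < v, right if both > v).
Walk from root:
  at 28: 15 <= 28 <= 36, this is the LCA
LCA = 28


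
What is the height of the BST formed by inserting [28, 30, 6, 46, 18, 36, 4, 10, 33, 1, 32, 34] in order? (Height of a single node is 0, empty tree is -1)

Insertion order: [28, 30, 6, 46, 18, 36, 4, 10, 33, 1, 32, 34]
Tree (level-order array): [28, 6, 30, 4, 18, None, 46, 1, None, 10, None, 36, None, None, None, None, None, 33, None, 32, 34]
Compute height bottom-up (empty subtree = -1):
  height(1) = 1 + max(-1, -1) = 0
  height(4) = 1 + max(0, -1) = 1
  height(10) = 1 + max(-1, -1) = 0
  height(18) = 1 + max(0, -1) = 1
  height(6) = 1 + max(1, 1) = 2
  height(32) = 1 + max(-1, -1) = 0
  height(34) = 1 + max(-1, -1) = 0
  height(33) = 1 + max(0, 0) = 1
  height(36) = 1 + max(1, -1) = 2
  height(46) = 1 + max(2, -1) = 3
  height(30) = 1 + max(-1, 3) = 4
  height(28) = 1 + max(2, 4) = 5
Height = 5


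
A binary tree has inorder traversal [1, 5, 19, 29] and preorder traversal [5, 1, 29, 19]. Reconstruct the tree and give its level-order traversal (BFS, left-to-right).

Inorder:  [1, 5, 19, 29]
Preorder: [5, 1, 29, 19]
Algorithm: preorder visits root first, so consume preorder in order;
for each root, split the current inorder slice at that value into
left-subtree inorder and right-subtree inorder, then recurse.
Recursive splits:
  root=5; inorder splits into left=[1], right=[19, 29]
  root=1; inorder splits into left=[], right=[]
  root=29; inorder splits into left=[19], right=[]
  root=19; inorder splits into left=[], right=[]
Reconstructed level-order: [5, 1, 29, 19]


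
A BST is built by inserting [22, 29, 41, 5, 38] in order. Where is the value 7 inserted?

Starting tree (level order): [22, 5, 29, None, None, None, 41, 38]
Insertion path: 22 -> 5
Result: insert 7 as right child of 5
Final tree (level order): [22, 5, 29, None, 7, None, 41, None, None, 38]


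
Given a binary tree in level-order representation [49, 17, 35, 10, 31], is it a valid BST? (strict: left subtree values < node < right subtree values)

Level-order array: [49, 17, 35, 10, 31]
Validate using subtree bounds (lo, hi): at each node, require lo < value < hi,
then recurse left with hi=value and right with lo=value.
Preorder trace (stopping at first violation):
  at node 49 with bounds (-inf, +inf): OK
  at node 17 with bounds (-inf, 49): OK
  at node 10 with bounds (-inf, 17): OK
  at node 31 with bounds (17, 49): OK
  at node 35 with bounds (49, +inf): VIOLATION
Node 35 violates its bound: not (49 < 35 < +inf).
Result: Not a valid BST


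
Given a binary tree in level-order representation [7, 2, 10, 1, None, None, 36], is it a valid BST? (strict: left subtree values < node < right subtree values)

Level-order array: [7, 2, 10, 1, None, None, 36]
Validate using subtree bounds (lo, hi): at each node, require lo < value < hi,
then recurse left with hi=value and right with lo=value.
Preorder trace (stopping at first violation):
  at node 7 with bounds (-inf, +inf): OK
  at node 2 with bounds (-inf, 7): OK
  at node 1 with bounds (-inf, 2): OK
  at node 10 with bounds (7, +inf): OK
  at node 36 with bounds (10, +inf): OK
No violation found at any node.
Result: Valid BST


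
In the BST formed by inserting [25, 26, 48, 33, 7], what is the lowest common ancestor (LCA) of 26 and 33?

Tree insertion order: [25, 26, 48, 33, 7]
Tree (level-order array): [25, 7, 26, None, None, None, 48, 33]
In a BST, the LCA of p=26, q=33 is the first node v on the
root-to-leaf path with p <= v <= q (go left if both < v, right if both > v).
Walk from root:
  at 25: both 26 and 33 > 25, go right
  at 26: 26 <= 26 <= 33, this is the LCA
LCA = 26


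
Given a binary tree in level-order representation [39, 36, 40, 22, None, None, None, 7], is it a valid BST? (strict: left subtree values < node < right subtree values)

Level-order array: [39, 36, 40, 22, None, None, None, 7]
Validate using subtree bounds (lo, hi): at each node, require lo < value < hi,
then recurse left with hi=value and right with lo=value.
Preorder trace (stopping at first violation):
  at node 39 with bounds (-inf, +inf): OK
  at node 36 with bounds (-inf, 39): OK
  at node 22 with bounds (-inf, 36): OK
  at node 7 with bounds (-inf, 22): OK
  at node 40 with bounds (39, +inf): OK
No violation found at any node.
Result: Valid BST


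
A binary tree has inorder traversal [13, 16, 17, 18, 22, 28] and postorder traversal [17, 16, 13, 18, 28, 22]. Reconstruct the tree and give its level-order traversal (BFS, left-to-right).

Inorder:   [13, 16, 17, 18, 22, 28]
Postorder: [17, 16, 13, 18, 28, 22]
Algorithm: postorder visits root last, so walk postorder right-to-left;
each value is the root of the current inorder slice — split it at that
value, recurse on the right subtree first, then the left.
Recursive splits:
  root=22; inorder splits into left=[13, 16, 17, 18], right=[28]
  root=28; inorder splits into left=[], right=[]
  root=18; inorder splits into left=[13, 16, 17], right=[]
  root=13; inorder splits into left=[], right=[16, 17]
  root=16; inorder splits into left=[], right=[17]
  root=17; inorder splits into left=[], right=[]
Reconstructed level-order: [22, 18, 28, 13, 16, 17]


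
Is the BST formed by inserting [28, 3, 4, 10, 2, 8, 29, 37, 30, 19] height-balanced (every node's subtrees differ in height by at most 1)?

Tree (level-order array): [28, 3, 29, 2, 4, None, 37, None, None, None, 10, 30, None, 8, 19]
Definition: a tree is height-balanced if, at every node, |h(left) - h(right)| <= 1 (empty subtree has height -1).
Bottom-up per-node check:
  node 2: h_left=-1, h_right=-1, diff=0 [OK], height=0
  node 8: h_left=-1, h_right=-1, diff=0 [OK], height=0
  node 19: h_left=-1, h_right=-1, diff=0 [OK], height=0
  node 10: h_left=0, h_right=0, diff=0 [OK], height=1
  node 4: h_left=-1, h_right=1, diff=2 [FAIL (|-1-1|=2 > 1)], height=2
  node 3: h_left=0, h_right=2, diff=2 [FAIL (|0-2|=2 > 1)], height=3
  node 30: h_left=-1, h_right=-1, diff=0 [OK], height=0
  node 37: h_left=0, h_right=-1, diff=1 [OK], height=1
  node 29: h_left=-1, h_right=1, diff=2 [FAIL (|-1-1|=2 > 1)], height=2
  node 28: h_left=3, h_right=2, diff=1 [OK], height=4
Node 4 violates the condition: |-1 - 1| = 2 > 1.
Result: Not balanced


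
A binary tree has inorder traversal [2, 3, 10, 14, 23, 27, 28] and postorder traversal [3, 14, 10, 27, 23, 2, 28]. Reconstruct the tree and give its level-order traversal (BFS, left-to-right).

Inorder:   [2, 3, 10, 14, 23, 27, 28]
Postorder: [3, 14, 10, 27, 23, 2, 28]
Algorithm: postorder visits root last, so walk postorder right-to-left;
each value is the root of the current inorder slice — split it at that
value, recurse on the right subtree first, then the left.
Recursive splits:
  root=28; inorder splits into left=[2, 3, 10, 14, 23, 27], right=[]
  root=2; inorder splits into left=[], right=[3, 10, 14, 23, 27]
  root=23; inorder splits into left=[3, 10, 14], right=[27]
  root=27; inorder splits into left=[], right=[]
  root=10; inorder splits into left=[3], right=[14]
  root=14; inorder splits into left=[], right=[]
  root=3; inorder splits into left=[], right=[]
Reconstructed level-order: [28, 2, 23, 10, 27, 3, 14]


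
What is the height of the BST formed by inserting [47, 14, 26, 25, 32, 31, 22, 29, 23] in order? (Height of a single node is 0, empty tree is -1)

Insertion order: [47, 14, 26, 25, 32, 31, 22, 29, 23]
Tree (level-order array): [47, 14, None, None, 26, 25, 32, 22, None, 31, None, None, 23, 29]
Compute height bottom-up (empty subtree = -1):
  height(23) = 1 + max(-1, -1) = 0
  height(22) = 1 + max(-1, 0) = 1
  height(25) = 1 + max(1, -1) = 2
  height(29) = 1 + max(-1, -1) = 0
  height(31) = 1 + max(0, -1) = 1
  height(32) = 1 + max(1, -1) = 2
  height(26) = 1 + max(2, 2) = 3
  height(14) = 1 + max(-1, 3) = 4
  height(47) = 1 + max(4, -1) = 5
Height = 5


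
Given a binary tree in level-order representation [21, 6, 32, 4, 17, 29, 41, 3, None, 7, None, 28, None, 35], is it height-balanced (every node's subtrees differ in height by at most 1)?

Tree (level-order array): [21, 6, 32, 4, 17, 29, 41, 3, None, 7, None, 28, None, 35]
Definition: a tree is height-balanced if, at every node, |h(left) - h(right)| <= 1 (empty subtree has height -1).
Bottom-up per-node check:
  node 3: h_left=-1, h_right=-1, diff=0 [OK], height=0
  node 4: h_left=0, h_right=-1, diff=1 [OK], height=1
  node 7: h_left=-1, h_right=-1, diff=0 [OK], height=0
  node 17: h_left=0, h_right=-1, diff=1 [OK], height=1
  node 6: h_left=1, h_right=1, diff=0 [OK], height=2
  node 28: h_left=-1, h_right=-1, diff=0 [OK], height=0
  node 29: h_left=0, h_right=-1, diff=1 [OK], height=1
  node 35: h_left=-1, h_right=-1, diff=0 [OK], height=0
  node 41: h_left=0, h_right=-1, diff=1 [OK], height=1
  node 32: h_left=1, h_right=1, diff=0 [OK], height=2
  node 21: h_left=2, h_right=2, diff=0 [OK], height=3
All nodes satisfy the balance condition.
Result: Balanced


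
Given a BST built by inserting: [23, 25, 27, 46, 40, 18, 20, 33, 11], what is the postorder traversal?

Tree insertion order: [23, 25, 27, 46, 40, 18, 20, 33, 11]
Tree (level-order array): [23, 18, 25, 11, 20, None, 27, None, None, None, None, None, 46, 40, None, 33]
Postorder traversal: [11, 20, 18, 33, 40, 46, 27, 25, 23]


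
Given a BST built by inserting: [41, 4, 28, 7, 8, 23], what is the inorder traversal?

Tree insertion order: [41, 4, 28, 7, 8, 23]
Tree (level-order array): [41, 4, None, None, 28, 7, None, None, 8, None, 23]
Inorder traversal: [4, 7, 8, 23, 28, 41]


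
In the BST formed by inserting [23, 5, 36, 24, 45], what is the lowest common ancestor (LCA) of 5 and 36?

Tree insertion order: [23, 5, 36, 24, 45]
Tree (level-order array): [23, 5, 36, None, None, 24, 45]
In a BST, the LCA of p=5, q=36 is the first node v on the
root-to-leaf path with p <= v <= q (go left if both < v, right if both > v).
Walk from root:
  at 23: 5 <= 23 <= 36, this is the LCA
LCA = 23


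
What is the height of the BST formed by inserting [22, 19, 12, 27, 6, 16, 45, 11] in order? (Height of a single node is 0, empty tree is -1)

Insertion order: [22, 19, 12, 27, 6, 16, 45, 11]
Tree (level-order array): [22, 19, 27, 12, None, None, 45, 6, 16, None, None, None, 11]
Compute height bottom-up (empty subtree = -1):
  height(11) = 1 + max(-1, -1) = 0
  height(6) = 1 + max(-1, 0) = 1
  height(16) = 1 + max(-1, -1) = 0
  height(12) = 1 + max(1, 0) = 2
  height(19) = 1 + max(2, -1) = 3
  height(45) = 1 + max(-1, -1) = 0
  height(27) = 1 + max(-1, 0) = 1
  height(22) = 1 + max(3, 1) = 4
Height = 4


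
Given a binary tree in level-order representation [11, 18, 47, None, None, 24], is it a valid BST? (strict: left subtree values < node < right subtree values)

Level-order array: [11, 18, 47, None, None, 24]
Validate using subtree bounds (lo, hi): at each node, require lo < value < hi,
then recurse left with hi=value and right with lo=value.
Preorder trace (stopping at first violation):
  at node 11 with bounds (-inf, +inf): OK
  at node 18 with bounds (-inf, 11): VIOLATION
Node 18 violates its bound: not (-inf < 18 < 11).
Result: Not a valid BST


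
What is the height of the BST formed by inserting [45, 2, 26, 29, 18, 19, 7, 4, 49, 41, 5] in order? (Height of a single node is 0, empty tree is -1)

Insertion order: [45, 2, 26, 29, 18, 19, 7, 4, 49, 41, 5]
Tree (level-order array): [45, 2, 49, None, 26, None, None, 18, 29, 7, 19, None, 41, 4, None, None, None, None, None, None, 5]
Compute height bottom-up (empty subtree = -1):
  height(5) = 1 + max(-1, -1) = 0
  height(4) = 1 + max(-1, 0) = 1
  height(7) = 1 + max(1, -1) = 2
  height(19) = 1 + max(-1, -1) = 0
  height(18) = 1 + max(2, 0) = 3
  height(41) = 1 + max(-1, -1) = 0
  height(29) = 1 + max(-1, 0) = 1
  height(26) = 1 + max(3, 1) = 4
  height(2) = 1 + max(-1, 4) = 5
  height(49) = 1 + max(-1, -1) = 0
  height(45) = 1 + max(5, 0) = 6
Height = 6


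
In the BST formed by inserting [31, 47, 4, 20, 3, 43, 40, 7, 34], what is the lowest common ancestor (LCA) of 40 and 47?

Tree insertion order: [31, 47, 4, 20, 3, 43, 40, 7, 34]
Tree (level-order array): [31, 4, 47, 3, 20, 43, None, None, None, 7, None, 40, None, None, None, 34]
In a BST, the LCA of p=40, q=47 is the first node v on the
root-to-leaf path with p <= v <= q (go left if both < v, right if both > v).
Walk from root:
  at 31: both 40 and 47 > 31, go right
  at 47: 40 <= 47 <= 47, this is the LCA
LCA = 47


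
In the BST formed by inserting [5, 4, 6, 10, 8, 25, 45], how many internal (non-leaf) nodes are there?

Tree built from: [5, 4, 6, 10, 8, 25, 45]
Tree (level-order array): [5, 4, 6, None, None, None, 10, 8, 25, None, None, None, 45]
Rule: An internal node has at least one child.
Per-node child counts:
  node 5: 2 child(ren)
  node 4: 0 child(ren)
  node 6: 1 child(ren)
  node 10: 2 child(ren)
  node 8: 0 child(ren)
  node 25: 1 child(ren)
  node 45: 0 child(ren)
Matching nodes: [5, 6, 10, 25]
Count of internal (non-leaf) nodes: 4


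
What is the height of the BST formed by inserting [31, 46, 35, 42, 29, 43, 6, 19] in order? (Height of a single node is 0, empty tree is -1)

Insertion order: [31, 46, 35, 42, 29, 43, 6, 19]
Tree (level-order array): [31, 29, 46, 6, None, 35, None, None, 19, None, 42, None, None, None, 43]
Compute height bottom-up (empty subtree = -1):
  height(19) = 1 + max(-1, -1) = 0
  height(6) = 1 + max(-1, 0) = 1
  height(29) = 1 + max(1, -1) = 2
  height(43) = 1 + max(-1, -1) = 0
  height(42) = 1 + max(-1, 0) = 1
  height(35) = 1 + max(-1, 1) = 2
  height(46) = 1 + max(2, -1) = 3
  height(31) = 1 + max(2, 3) = 4
Height = 4


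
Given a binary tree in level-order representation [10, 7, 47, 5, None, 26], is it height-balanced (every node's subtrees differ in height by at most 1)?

Tree (level-order array): [10, 7, 47, 5, None, 26]
Definition: a tree is height-balanced if, at every node, |h(left) - h(right)| <= 1 (empty subtree has height -1).
Bottom-up per-node check:
  node 5: h_left=-1, h_right=-1, diff=0 [OK], height=0
  node 7: h_left=0, h_right=-1, diff=1 [OK], height=1
  node 26: h_left=-1, h_right=-1, diff=0 [OK], height=0
  node 47: h_left=0, h_right=-1, diff=1 [OK], height=1
  node 10: h_left=1, h_right=1, diff=0 [OK], height=2
All nodes satisfy the balance condition.
Result: Balanced
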